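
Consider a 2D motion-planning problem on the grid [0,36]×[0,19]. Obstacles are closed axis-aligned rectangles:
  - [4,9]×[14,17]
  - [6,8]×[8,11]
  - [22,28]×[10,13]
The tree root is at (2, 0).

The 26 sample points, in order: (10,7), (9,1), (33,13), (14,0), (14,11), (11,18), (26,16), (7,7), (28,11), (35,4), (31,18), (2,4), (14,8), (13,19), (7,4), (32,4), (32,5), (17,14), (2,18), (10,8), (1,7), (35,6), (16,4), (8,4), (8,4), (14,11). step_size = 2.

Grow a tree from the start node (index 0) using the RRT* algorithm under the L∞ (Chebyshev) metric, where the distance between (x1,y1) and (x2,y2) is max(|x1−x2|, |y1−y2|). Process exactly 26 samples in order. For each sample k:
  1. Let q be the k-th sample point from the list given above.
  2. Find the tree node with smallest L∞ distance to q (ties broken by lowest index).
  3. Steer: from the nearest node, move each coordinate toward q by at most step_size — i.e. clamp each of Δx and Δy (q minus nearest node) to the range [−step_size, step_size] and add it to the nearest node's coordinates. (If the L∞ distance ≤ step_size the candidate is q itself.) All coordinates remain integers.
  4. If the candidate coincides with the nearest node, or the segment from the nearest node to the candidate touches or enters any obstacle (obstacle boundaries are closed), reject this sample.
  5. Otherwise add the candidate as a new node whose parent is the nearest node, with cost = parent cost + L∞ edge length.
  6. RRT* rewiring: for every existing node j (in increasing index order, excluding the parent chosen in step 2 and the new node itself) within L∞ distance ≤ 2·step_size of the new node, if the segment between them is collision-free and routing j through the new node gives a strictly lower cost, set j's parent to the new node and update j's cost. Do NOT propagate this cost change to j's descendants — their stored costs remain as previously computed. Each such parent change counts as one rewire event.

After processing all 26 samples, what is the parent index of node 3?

Parent of node 3: 2

1. q=(10,7) nearest=0 d=8 new=(4,2) → add node 1 parent=0 cost=2
2. q=(9,1) nearest=1 d=5 new=(6,1) → add node 2 parent=1 cost=4
3. q=(33,13) nearest=2 d=27 new=(8,3) → add node 3 parent=2 cost=6
4. q=(14,0) nearest=3 d=6 new=(10,1) → add node 4 parent=3 cost=8
5. q=(14,11) nearest=3 d=8 new=(10,5) → add node 5 parent=3 cost=8
6. q=(11,18) nearest=5 d=13 new=(11,7) → add node 6 parent=5 cost=10
7. q=(26,16) nearest=6 d=15 new=(13,9) → add node 7 parent=6 cost=12
8. q=(7,7) nearest=5 d=3 new=(8,7) → add node 8 parent=5 cost=10
9. q=(28,11) nearest=7 d=15 new=(15,11) → add node 9 parent=7 cost=14
10. q=(35,4) nearest=9 d=20 new=(17,9) → add node 10 parent=9 cost=16
11. q=(31,18) nearest=10 d=14 new=(19,11) → add node 11 parent=10 cost=18
12. q=(2,4) nearest=1 d=2 new=(2,4) → add node 12 parent=1 cost=4
13. q=(14,8) nearest=7 d=1 new=(14,8) → add node 13 parent=7 cost=13
14. q=(13,19) nearest=9 d=8 new=(13,13) → add node 14 parent=9 cost=16
15. q=(7,4) nearest=3 d=1 new=(7,4) → add node 15 parent=3 cost=7
16. q=(32,4) nearest=11 d=13 new=(21,9) → add node 16 parent=11 cost=20
17. q=(32,5) nearest=16 d=11 new=(23,7) → add node 17 parent=16 cost=22
18. q=(17,14) nearest=9 d=3 new=(17,13) → add node 18 parent=9 cost=16
19. q=(2,18) nearest=6 d=11 new=(9,9) → add node 19 parent=6 cost=12
20. q=(10,8) nearest=6 d=1 new=(10,8) → add node 20 parent=6 cost=11
21. q=(1,7) nearest=12 d=3 new=(1,6) → add node 21 parent=12 cost=6
22. q=(35,6) nearest=17 d=12 new=(25,6) → add node 22 parent=17 cost=24
23. q=(16,4) nearest=13 d=4 new=(16,6) → add node 23 parent=13 cost=15
24. q=(8,4) nearest=3 d=1 new=(8,4) → add node 24 parent=3 cost=7
25. q=(8,4) nearest=24 d=0 → coincident, reject
26. q=(14,11) nearest=9 d=1 new=(14,11) → add node 25 parent=9 cost=15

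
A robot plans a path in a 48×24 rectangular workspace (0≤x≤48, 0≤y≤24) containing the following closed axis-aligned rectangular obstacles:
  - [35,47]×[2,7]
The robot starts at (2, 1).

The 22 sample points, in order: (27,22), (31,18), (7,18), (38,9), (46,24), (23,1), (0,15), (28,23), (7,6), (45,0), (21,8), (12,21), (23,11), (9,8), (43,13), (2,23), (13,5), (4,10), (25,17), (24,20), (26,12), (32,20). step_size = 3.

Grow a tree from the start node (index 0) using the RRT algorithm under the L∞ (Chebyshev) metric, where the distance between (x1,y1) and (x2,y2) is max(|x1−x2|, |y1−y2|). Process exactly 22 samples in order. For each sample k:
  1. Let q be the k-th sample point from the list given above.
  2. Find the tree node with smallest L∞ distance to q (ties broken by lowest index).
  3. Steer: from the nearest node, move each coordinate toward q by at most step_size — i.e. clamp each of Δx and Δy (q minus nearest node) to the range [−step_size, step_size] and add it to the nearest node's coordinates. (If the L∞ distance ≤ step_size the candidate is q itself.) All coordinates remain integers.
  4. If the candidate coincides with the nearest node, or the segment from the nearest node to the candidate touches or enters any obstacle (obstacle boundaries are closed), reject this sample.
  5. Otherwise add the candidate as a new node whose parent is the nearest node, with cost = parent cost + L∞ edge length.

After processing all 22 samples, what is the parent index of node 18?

1. q=(27,22) nearest=0 d=25 new=(5,4) → add node 1 parent=0 cost=3
2. q=(31,18) nearest=1 d=26 new=(8,7) → add node 2 parent=1 cost=6
3. q=(7,18) nearest=2 d=11 new=(7,10) → add node 3 parent=2 cost=9
4. q=(38,9) nearest=2 d=30 new=(11,9) → add node 4 parent=2 cost=9
5. q=(46,24) nearest=4 d=35 new=(14,12) → add node 5 parent=4 cost=12
6. q=(23,1) nearest=5 d=11 new=(17,9) → add node 6 parent=5 cost=15
7. q=(0,15) nearest=3 d=7 new=(4,13) → add node 7 parent=3 cost=12
8. q=(28,23) nearest=5 d=14 new=(17,15) → add node 8 parent=5 cost=15
9. q=(7,6) nearest=2 d=1 new=(7,6) → add node 9 parent=2 cost=7
10. q=(45,0) nearest=6 d=28 new=(20,6) → add node 10 parent=6 cost=18
11. q=(21,8) nearest=10 d=2 new=(21,8) → add node 11 parent=10 cost=20
12. q=(12,21) nearest=8 d=6 new=(14,18) → add node 12 parent=8 cost=18
13. q=(23,11) nearest=11 d=3 new=(23,11) → add node 13 parent=11 cost=23
14. q=(9,8) nearest=2 d=1 new=(9,8) → add node 14 parent=2 cost=7
15. q=(43,13) nearest=13 d=20 new=(26,13) → add node 15 parent=13 cost=26
16. q=(2,23) nearest=7 d=10 new=(2,16) → add node 16 parent=7 cost=15
17. q=(13,5) nearest=4 d=4 new=(13,6) → add node 17 parent=4 cost=12
18. q=(4,10) nearest=3 d=3 new=(4,10) → add node 18 parent=3 cost=12
19. q=(25,17) nearest=15 d=4 new=(25,16) → add node 19 parent=15 cost=29
20. q=(24,20) nearest=19 d=4 new=(24,19) → add node 20 parent=19 cost=32
21. q=(26,12) nearest=15 d=1 new=(26,12) → add node 21 parent=15 cost=27
22. q=(32,20) nearest=15 d=7 new=(29,16) → add node 22 parent=15 cost=29

Parent of node 18: 3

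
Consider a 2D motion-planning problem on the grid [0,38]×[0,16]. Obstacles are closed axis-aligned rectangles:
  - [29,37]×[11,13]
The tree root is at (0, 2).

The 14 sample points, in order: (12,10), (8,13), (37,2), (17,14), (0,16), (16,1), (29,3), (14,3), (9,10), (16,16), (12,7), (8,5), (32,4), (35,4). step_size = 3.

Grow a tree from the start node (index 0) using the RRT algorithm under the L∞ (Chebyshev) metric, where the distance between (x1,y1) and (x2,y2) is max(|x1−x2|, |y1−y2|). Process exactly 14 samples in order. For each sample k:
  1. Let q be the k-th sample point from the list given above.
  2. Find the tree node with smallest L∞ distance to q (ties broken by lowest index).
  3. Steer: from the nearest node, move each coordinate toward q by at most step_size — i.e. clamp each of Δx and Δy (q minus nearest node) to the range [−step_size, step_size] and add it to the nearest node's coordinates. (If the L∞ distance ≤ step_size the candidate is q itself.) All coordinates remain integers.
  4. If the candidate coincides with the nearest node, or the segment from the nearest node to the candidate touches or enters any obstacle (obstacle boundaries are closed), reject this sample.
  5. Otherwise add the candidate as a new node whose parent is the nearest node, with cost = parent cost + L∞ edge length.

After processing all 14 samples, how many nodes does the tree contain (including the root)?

Node count: 15

1. q=(12,10) nearest=0 d=12 new=(3,5) → add node 1 parent=0 cost=3
2. q=(8,13) nearest=1 d=8 new=(6,8) → add node 2 parent=1 cost=6
3. q=(37,2) nearest=2 d=31 new=(9,5) → add node 3 parent=2 cost=9
4. q=(17,14) nearest=3 d=9 new=(12,8) → add node 4 parent=3 cost=12
5. q=(0,16) nearest=2 d=8 new=(3,11) → add node 5 parent=2 cost=9
6. q=(16,1) nearest=3 d=7 new=(12,2) → add node 6 parent=3 cost=12
7. q=(29,3) nearest=4 d=17 new=(15,5) → add node 7 parent=4 cost=15
8. q=(14,3) nearest=6 d=2 new=(14,3) → add node 8 parent=6 cost=14
9. q=(9,10) nearest=2 d=3 new=(9,10) → add node 9 parent=2 cost=9
10. q=(16,16) nearest=9 d=7 new=(12,13) → add node 10 parent=9 cost=12
11. q=(12,7) nearest=4 d=1 new=(12,7) → add node 11 parent=4 cost=13
12. q=(8,5) nearest=3 d=1 new=(8,5) → add node 12 parent=3 cost=10
13. q=(32,4) nearest=7 d=17 new=(18,4) → add node 13 parent=7 cost=18
14. q=(35,4) nearest=13 d=17 new=(21,4) → add node 14 parent=13 cost=21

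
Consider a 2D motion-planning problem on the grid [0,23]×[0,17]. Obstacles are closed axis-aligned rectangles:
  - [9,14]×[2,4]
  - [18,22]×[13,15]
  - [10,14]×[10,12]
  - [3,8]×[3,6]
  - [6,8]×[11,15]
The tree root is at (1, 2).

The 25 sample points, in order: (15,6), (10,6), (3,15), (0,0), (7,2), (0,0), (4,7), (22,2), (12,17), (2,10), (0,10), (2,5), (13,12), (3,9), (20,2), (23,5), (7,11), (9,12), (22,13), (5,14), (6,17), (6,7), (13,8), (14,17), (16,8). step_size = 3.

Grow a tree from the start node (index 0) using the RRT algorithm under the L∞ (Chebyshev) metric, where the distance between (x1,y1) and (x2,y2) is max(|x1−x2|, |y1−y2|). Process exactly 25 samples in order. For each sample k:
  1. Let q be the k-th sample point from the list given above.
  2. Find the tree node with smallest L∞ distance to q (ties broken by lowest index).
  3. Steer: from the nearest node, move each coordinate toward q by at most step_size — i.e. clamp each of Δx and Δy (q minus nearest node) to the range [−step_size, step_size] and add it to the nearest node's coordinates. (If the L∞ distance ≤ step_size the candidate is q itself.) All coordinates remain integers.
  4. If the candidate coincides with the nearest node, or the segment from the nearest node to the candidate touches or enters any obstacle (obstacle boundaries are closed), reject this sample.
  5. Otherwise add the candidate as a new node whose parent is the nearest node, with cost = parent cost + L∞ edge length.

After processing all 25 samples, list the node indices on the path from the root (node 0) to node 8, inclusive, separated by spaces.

Path: 0 4 5 6 8

1. q=(15,6) nearest=0 d=14 new=(4,5) → blocked by [3,8]×[3,6], reject
2. q=(10,6) nearest=0 d=9 new=(4,5) → blocked by [3,8]×[3,6], reject
3. q=(3,15) nearest=0 d=13 new=(3,5) → blocked by [3,8]×[3,6], reject
4. q=(0,0) nearest=0 d=2 new=(0,0) → add node 1 parent=0 cost=2
5. q=(7,2) nearest=0 d=6 new=(4,2) → add node 2 parent=0 cost=3
6. q=(0,0) nearest=1 d=0 → coincident, reject
7. q=(4,7) nearest=0 d=5 new=(4,5) → blocked by [3,8]×[3,6], reject
8. q=(22,2) nearest=2 d=18 new=(7,2) → add node 3 parent=2 cost=6
9. q=(12,17) nearest=0 d=15 new=(4,5) → blocked by [3,8]×[3,6], reject
10. q=(2,10) nearest=0 d=8 new=(2,5) → add node 4 parent=0 cost=3
11. q=(0,10) nearest=4 d=5 new=(0,8) → add node 5 parent=4 cost=6
12. q=(2,5) nearest=4 d=0 → coincident, reject
13. q=(13,12) nearest=2 d=10 new=(7,5) → blocked by [3,8]×[3,6], reject
14. q=(3,9) nearest=5 d=3 new=(3,9) → add node 6 parent=5 cost=9
15. q=(20,2) nearest=3 d=13 new=(10,2) → blocked by [9,14]×[2,4], reject
16. q=(23,5) nearest=3 d=16 new=(10,5) → blocked by [9,14]×[2,4], reject
17. q=(7,11) nearest=6 d=4 new=(6,11) → blocked by [6,8]×[11,15], reject
18. q=(9,12) nearest=6 d=6 new=(6,12) → blocked by [6,8]×[11,15], reject
19. q=(22,13) nearest=3 d=15 new=(10,5) → blocked by [9,14]×[2,4], reject
20. q=(5,14) nearest=6 d=5 new=(5,12) → add node 7 parent=6 cost=12
21. q=(6,17) nearest=7 d=5 new=(6,15) → blocked by [6,8]×[11,15], reject
22. q=(6,7) nearest=6 d=3 new=(6,7) → add node 8 parent=6 cost=12
23. q=(13,8) nearest=3 d=6 new=(10,5) → blocked by [9,14]×[2,4], reject
24. q=(14,17) nearest=7 d=9 new=(8,15) → blocked by [6,8]×[11,15], reject
25. q=(16,8) nearest=3 d=9 new=(10,5) → blocked by [9,14]×[2,4], reject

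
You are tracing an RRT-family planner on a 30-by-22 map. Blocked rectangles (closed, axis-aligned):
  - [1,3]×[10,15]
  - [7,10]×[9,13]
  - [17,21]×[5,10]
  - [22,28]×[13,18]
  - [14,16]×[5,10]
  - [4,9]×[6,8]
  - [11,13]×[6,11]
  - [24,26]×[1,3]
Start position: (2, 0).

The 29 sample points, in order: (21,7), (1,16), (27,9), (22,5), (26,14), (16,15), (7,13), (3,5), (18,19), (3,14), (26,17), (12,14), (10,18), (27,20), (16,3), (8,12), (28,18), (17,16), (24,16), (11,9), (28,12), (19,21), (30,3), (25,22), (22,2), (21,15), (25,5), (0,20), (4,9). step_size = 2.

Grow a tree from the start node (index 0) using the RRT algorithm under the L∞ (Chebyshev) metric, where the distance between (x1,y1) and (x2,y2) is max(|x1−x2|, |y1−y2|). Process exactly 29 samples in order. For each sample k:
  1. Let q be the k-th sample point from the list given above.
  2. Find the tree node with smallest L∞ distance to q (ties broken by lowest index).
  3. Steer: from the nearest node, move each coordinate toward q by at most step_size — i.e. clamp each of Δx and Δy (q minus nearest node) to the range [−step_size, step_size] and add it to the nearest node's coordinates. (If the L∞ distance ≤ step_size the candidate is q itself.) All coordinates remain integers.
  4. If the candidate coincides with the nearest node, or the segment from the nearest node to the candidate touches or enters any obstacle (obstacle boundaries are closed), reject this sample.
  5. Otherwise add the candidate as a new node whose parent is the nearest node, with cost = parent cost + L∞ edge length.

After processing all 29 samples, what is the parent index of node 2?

1. q=(21,7) nearest=0 d=19 new=(4,2) → add node 1 parent=0 cost=2
2. q=(1,16) nearest=1 d=14 new=(2,4) → add node 2 parent=1 cost=4
3. q=(27,9) nearest=1 d=23 new=(6,4) → add node 3 parent=1 cost=4
4. q=(22,5) nearest=3 d=16 new=(8,5) → add node 4 parent=3 cost=6
5. q=(26,14) nearest=4 d=18 new=(10,7) → blocked by [4,9]×[6,8], reject
6. q=(16,15) nearest=4 d=10 new=(10,7) → blocked by [4,9]×[6,8], reject
7. q=(7,13) nearest=4 d=8 new=(7,7) → blocked by [4,9]×[6,8], reject
8. q=(3,5) nearest=2 d=1 new=(3,5) → add node 5 parent=2 cost=5
9. q=(18,19) nearest=4 d=14 new=(10,7) → blocked by [4,9]×[6,8], reject
10. q=(3,14) nearest=4 d=9 new=(6,7) → blocked by [4,9]×[6,8], reject
11. q=(26,17) nearest=4 d=18 new=(10,7) → blocked by [4,9]×[6,8], reject
12. q=(12,14) nearest=4 d=9 new=(10,7) → blocked by [4,9]×[6,8], reject
13. q=(10,18) nearest=4 d=13 new=(10,7) → blocked by [4,9]×[6,8], reject
14. q=(27,20) nearest=4 d=19 new=(10,7) → blocked by [4,9]×[6,8], reject
15. q=(16,3) nearest=4 d=8 new=(10,3) → add node 6 parent=4 cost=8
16. q=(8,12) nearest=4 d=7 new=(8,7) → blocked by [4,9]×[6,8], reject
17. q=(28,18) nearest=6 d=18 new=(12,5) → add node 7 parent=6 cost=10
18. q=(17,16) nearest=4 d=11 new=(10,7) → blocked by [4,9]×[6,8], reject
19. q=(24,16) nearest=7 d=12 new=(14,7) → blocked by [14,16]×[5,10], reject
20. q=(11,9) nearest=4 d=4 new=(10,7) → blocked by [4,9]×[6,8], reject
21. q=(28,12) nearest=7 d=16 new=(14,7) → blocked by [14,16]×[5,10], reject
22. q=(19,21) nearest=4 d=16 new=(10,7) → blocked by [4,9]×[6,8], reject
23. q=(30,3) nearest=7 d=18 new=(14,3) → add node 8 parent=7 cost=12
24. q=(25,22) nearest=4 d=17 new=(10,7) → blocked by [4,9]×[6,8], reject
25. q=(22,2) nearest=8 d=8 new=(16,2) → add node 9 parent=8 cost=14
26. q=(21,15) nearest=7 d=10 new=(14,7) → blocked by [14,16]×[5,10], reject
27. q=(25,5) nearest=9 d=9 new=(18,4) → add node 10 parent=9 cost=16
28. q=(0,20) nearest=4 d=15 new=(6,7) → blocked by [4,9]×[6,8], reject
29. q=(4,9) nearest=4 d=4 new=(6,7) → blocked by [4,9]×[6,8], reject

Parent of node 2: 1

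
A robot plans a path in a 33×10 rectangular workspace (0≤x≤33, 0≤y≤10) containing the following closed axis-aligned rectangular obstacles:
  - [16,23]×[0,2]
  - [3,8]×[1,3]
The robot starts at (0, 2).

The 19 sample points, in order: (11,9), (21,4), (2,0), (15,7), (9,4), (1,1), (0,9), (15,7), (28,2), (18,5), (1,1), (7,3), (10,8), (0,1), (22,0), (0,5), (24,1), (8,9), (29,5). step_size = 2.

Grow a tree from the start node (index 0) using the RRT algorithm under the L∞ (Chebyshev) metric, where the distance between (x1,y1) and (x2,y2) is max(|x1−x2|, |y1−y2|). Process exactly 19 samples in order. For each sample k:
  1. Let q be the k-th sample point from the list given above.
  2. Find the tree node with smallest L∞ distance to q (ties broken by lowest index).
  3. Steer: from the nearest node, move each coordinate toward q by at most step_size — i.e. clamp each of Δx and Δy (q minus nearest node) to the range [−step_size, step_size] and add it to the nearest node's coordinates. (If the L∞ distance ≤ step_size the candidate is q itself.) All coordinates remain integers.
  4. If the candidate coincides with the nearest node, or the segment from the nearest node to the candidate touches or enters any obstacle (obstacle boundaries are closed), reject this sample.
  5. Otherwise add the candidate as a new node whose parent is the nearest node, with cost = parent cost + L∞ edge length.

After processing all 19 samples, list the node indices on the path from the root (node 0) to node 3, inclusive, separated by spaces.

Path: 0 3

1. q=(11,9) nearest=0 d=11 new=(2,4) → add node 1 parent=0 cost=2
2. q=(21,4) nearest=1 d=19 new=(4,4) → add node 2 parent=1 cost=4
3. q=(2,0) nearest=0 d=2 new=(2,0) → add node 3 parent=0 cost=2
4. q=(15,7) nearest=2 d=11 new=(6,6) → add node 4 parent=2 cost=6
5. q=(9,4) nearest=4 d=3 new=(8,4) → add node 5 parent=4 cost=8
6. q=(1,1) nearest=0 d=1 new=(1,1) → add node 6 parent=0 cost=1
7. q=(0,9) nearest=1 d=5 new=(0,6) → add node 7 parent=1 cost=4
8. q=(15,7) nearest=5 d=7 new=(10,6) → add node 8 parent=5 cost=10
9. q=(28,2) nearest=8 d=18 new=(12,4) → add node 9 parent=8 cost=12
10. q=(18,5) nearest=9 d=6 new=(14,5) → add node 10 parent=9 cost=14
11. q=(1,1) nearest=6 d=0 → coincident, reject
12. q=(7,3) nearest=5 d=1 new=(7,3) → blocked by [3,8]×[1,3], reject
13. q=(10,8) nearest=8 d=2 new=(10,8) → add node 11 parent=8 cost=12
14. q=(0,1) nearest=0 d=1 new=(0,1) → add node 12 parent=0 cost=1
15. q=(22,0) nearest=10 d=8 new=(16,3) → add node 13 parent=10 cost=16
16. q=(0,5) nearest=7 d=1 new=(0,5) → add node 14 parent=7 cost=5
17. q=(24,1) nearest=13 d=8 new=(18,1) → blocked by [16,23]×[0,2], reject
18. q=(8,9) nearest=11 d=2 new=(8,9) → add node 15 parent=11 cost=14
19. q=(29,5) nearest=13 d=13 new=(18,5) → add node 16 parent=13 cost=18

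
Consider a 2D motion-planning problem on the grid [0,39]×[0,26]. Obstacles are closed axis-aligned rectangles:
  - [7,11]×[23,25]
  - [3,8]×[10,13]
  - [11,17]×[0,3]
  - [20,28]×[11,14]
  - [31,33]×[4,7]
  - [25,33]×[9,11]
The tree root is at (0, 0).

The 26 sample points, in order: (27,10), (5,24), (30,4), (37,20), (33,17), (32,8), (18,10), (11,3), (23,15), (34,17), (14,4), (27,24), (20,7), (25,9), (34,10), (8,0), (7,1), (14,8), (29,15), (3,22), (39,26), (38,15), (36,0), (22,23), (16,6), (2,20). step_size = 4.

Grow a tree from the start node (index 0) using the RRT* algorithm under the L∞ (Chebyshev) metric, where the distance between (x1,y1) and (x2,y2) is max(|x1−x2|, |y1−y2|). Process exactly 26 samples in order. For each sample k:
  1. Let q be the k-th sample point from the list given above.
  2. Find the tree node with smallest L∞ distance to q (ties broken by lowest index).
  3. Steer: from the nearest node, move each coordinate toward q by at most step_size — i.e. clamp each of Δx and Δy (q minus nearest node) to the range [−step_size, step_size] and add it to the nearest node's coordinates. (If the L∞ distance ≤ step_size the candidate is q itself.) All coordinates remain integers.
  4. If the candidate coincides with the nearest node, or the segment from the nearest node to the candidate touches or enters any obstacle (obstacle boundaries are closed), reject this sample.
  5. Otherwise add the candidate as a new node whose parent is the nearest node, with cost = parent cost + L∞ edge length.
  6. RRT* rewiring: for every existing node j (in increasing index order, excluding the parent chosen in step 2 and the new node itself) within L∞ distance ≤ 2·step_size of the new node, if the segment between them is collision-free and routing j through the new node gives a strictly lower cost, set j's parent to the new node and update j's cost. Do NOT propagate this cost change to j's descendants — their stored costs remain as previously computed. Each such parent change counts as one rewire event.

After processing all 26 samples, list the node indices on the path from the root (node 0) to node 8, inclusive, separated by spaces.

Path: 0 1 2 3 4 8

1. q=(27,10) nearest=0 d=27 new=(4,4) → add node 1 parent=0 cost=4
2. q=(5,24) nearest=1 d=20 new=(5,8) → add node 2 parent=1 cost=8
3. q=(30,4) nearest=2 d=25 new=(9,4) → add node 3 parent=2 cost=12
4. q=(37,20) nearest=3 d=28 new=(13,8) → add node 4 parent=3 cost=16
5. q=(33,17) nearest=4 d=20 new=(17,12) → add node 5 parent=4 cost=20
6. q=(32,8) nearest=5 d=15 new=(21,8) → add node 6 parent=5 cost=24
7. q=(18,10) nearest=5 d=2 new=(18,10) → add node 7 parent=5 cost=22
8. q=(11,3) nearest=3 d=2 new=(11,3) → blocked by [11,17]×[0,3], reject
9. q=(23,15) nearest=7 d=5 new=(22,14) → blocked by [20,28]×[11,14], reject
10. q=(34,17) nearest=6 d=13 new=(25,12) → blocked by [20,28]×[11,14], reject
11. q=(14,4) nearest=4 d=4 new=(14,4) → add node 8 parent=4 cost=20
12. q=(27,24) nearest=5 d=12 new=(21,16) → add node 9 parent=5 cost=24
13. q=(20,7) nearest=6 d=1 new=(20,7) → add node 10 parent=6 cost=25
14. q=(25,9) nearest=6 d=4 new=(25,9) → blocked by [25,33]×[9,11], reject
15. q=(34,10) nearest=6 d=13 new=(25,10) → blocked by [25,33]×[9,11], reject
16. q=(8,0) nearest=1 d=4 new=(8,0) → add node 11 parent=1 cost=8
17. q=(7,1) nearest=11 d=1 new=(7,1) → add node 12 parent=11 cost=9
18. q=(14,8) nearest=4 d=1 new=(14,8) → add node 13 parent=4 cost=17; rewire 7→13 (21<22); rewire 10→13 (23<25)
19. q=(29,15) nearest=6 d=8 new=(25,12) → blocked by [20,28]×[11,14], reject
20. q=(3,22) nearest=2 d=14 new=(3,12) → blocked by [3,8]×[10,13], reject
21. q=(39,26) nearest=6 d=18 new=(25,12) → blocked by [20,28]×[11,14], reject
22. q=(38,15) nearest=6 d=17 new=(25,12) → blocked by [20,28]×[11,14], reject
23. q=(36,0) nearest=6 d=15 new=(25,4) → add node 14 parent=6 cost=28
24. q=(22,23) nearest=9 d=7 new=(22,20) → add node 15 parent=9 cost=28
25. q=(16,6) nearest=8 d=2 new=(16,6) → add node 16 parent=8 cost=22
26. q=(2,20) nearest=2 d=12 new=(2,12) → blocked by [3,8]×[10,13], reject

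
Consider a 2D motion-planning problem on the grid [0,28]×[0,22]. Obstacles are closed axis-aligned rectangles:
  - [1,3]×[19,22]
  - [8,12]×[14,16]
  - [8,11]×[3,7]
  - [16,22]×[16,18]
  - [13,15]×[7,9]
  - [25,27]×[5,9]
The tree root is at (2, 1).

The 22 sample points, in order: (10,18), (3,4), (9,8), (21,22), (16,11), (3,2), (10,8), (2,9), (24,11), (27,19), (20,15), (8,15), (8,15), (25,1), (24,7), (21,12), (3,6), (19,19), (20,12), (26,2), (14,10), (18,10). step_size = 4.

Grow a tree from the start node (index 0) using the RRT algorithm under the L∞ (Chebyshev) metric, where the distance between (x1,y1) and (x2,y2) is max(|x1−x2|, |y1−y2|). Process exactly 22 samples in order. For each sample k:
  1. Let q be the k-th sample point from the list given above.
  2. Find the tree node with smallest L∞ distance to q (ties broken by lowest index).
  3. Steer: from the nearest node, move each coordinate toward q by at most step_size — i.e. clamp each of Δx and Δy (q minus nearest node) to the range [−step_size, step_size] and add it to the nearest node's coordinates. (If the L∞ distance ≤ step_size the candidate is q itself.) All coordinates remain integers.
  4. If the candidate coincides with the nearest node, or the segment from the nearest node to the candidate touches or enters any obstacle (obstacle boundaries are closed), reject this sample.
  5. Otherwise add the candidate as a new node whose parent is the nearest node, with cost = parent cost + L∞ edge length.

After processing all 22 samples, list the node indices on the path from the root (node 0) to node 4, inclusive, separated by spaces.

Path: 0 1 4

1. q=(10,18) nearest=0 d=17 new=(6,5) → add node 1 parent=0 cost=4
2. q=(3,4) nearest=0 d=3 new=(3,4) → add node 2 parent=0 cost=3
3. q=(9,8) nearest=1 d=3 new=(9,8) → blocked by [8,11]×[3,7], reject
4. q=(21,22) nearest=1 d=17 new=(10,9) → blocked by [8,11]×[3,7], reject
5. q=(16,11) nearest=1 d=10 new=(10,9) → blocked by [8,11]×[3,7], reject
6. q=(3,2) nearest=0 d=1 new=(3,2) → add node 3 parent=0 cost=1
7. q=(10,8) nearest=1 d=4 new=(10,8) → blocked by [8,11]×[3,7], reject
8. q=(2,9) nearest=1 d=4 new=(2,9) → add node 4 parent=1 cost=8
9. q=(24,11) nearest=1 d=18 new=(10,9) → blocked by [8,11]×[3,7], reject
10. q=(27,19) nearest=1 d=21 new=(10,9) → blocked by [8,11]×[3,7], reject
11. q=(20,15) nearest=1 d=14 new=(10,9) → blocked by [8,11]×[3,7], reject
12. q=(8,15) nearest=4 d=6 new=(6,13) → add node 5 parent=4 cost=12
13. q=(8,15) nearest=5 d=2 new=(8,15) → blocked by [8,12]×[14,16], reject
14. q=(25,1) nearest=1 d=19 new=(10,1) → blocked by [8,11]×[3,7], reject
15. q=(24,7) nearest=1 d=18 new=(10,7) → blocked by [8,11]×[3,7], reject
16. q=(21,12) nearest=1 d=15 new=(10,9) → blocked by [8,11]×[3,7], reject
17. q=(3,6) nearest=2 d=2 new=(3,6) → add node 6 parent=2 cost=5
18. q=(19,19) nearest=5 d=13 new=(10,17) → blocked by [8,12]×[14,16], reject
19. q=(20,12) nearest=1 d=14 new=(10,9) → blocked by [8,11]×[3,7], reject
20. q=(26,2) nearest=1 d=20 new=(10,2) → blocked by [8,11]×[3,7], reject
21. q=(14,10) nearest=1 d=8 new=(10,9) → blocked by [8,11]×[3,7], reject
22. q=(18,10) nearest=1 d=12 new=(10,9) → blocked by [8,11]×[3,7], reject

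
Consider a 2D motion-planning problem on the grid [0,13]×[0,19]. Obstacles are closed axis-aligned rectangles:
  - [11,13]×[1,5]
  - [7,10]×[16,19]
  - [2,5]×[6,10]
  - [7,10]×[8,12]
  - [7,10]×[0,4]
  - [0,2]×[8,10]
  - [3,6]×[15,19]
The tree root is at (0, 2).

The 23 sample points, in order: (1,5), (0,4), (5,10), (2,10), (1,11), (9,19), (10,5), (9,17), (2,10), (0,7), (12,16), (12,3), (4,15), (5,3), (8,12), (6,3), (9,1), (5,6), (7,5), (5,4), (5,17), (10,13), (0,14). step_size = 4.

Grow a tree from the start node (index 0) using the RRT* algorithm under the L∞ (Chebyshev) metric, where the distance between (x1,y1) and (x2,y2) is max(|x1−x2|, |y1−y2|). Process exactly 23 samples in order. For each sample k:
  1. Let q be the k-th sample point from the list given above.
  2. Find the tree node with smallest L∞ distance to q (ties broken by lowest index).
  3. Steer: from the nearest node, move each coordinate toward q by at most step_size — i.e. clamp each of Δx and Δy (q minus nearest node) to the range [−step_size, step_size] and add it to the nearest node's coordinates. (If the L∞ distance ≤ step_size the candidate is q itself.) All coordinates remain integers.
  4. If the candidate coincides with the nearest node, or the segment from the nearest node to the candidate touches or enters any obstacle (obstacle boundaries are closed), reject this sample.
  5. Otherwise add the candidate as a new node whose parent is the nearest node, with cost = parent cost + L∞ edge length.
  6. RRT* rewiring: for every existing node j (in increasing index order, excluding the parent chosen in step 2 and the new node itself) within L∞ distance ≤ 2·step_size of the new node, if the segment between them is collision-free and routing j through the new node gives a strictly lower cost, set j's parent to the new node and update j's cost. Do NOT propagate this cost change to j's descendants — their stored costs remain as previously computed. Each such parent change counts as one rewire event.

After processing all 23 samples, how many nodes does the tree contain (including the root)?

1. q=(1,5) nearest=0 d=3 new=(1,5) → add node 1 parent=0 cost=3
2. q=(0,4) nearest=1 d=1 new=(0,4) → add node 2 parent=1 cost=4
3. q=(5,10) nearest=1 d=5 new=(5,9) → blocked by [2,5]×[6,10], reject
4. q=(2,10) nearest=1 d=5 new=(2,9) → blocked by [2,5]×[6,10], reject
5. q=(1,11) nearest=1 d=6 new=(1,9) → blocked by [0,2]×[8,10], reject
6. q=(9,19) nearest=1 d=14 new=(5,9) → blocked by [2,5]×[6,10], reject
7. q=(10,5) nearest=1 d=9 new=(5,5) → add node 3 parent=1 cost=7
8. q=(9,17) nearest=1 d=12 new=(5,9) → blocked by [2,5]×[6,10], reject
9. q=(2,10) nearest=1 d=5 new=(2,9) → blocked by [2,5]×[6,10], reject
10. q=(0,7) nearest=1 d=2 new=(0,7) → add node 4 parent=1 cost=5
11. q=(12,16) nearest=1 d=11 new=(5,9) → blocked by [2,5]×[6,10], reject
12. q=(12,3) nearest=3 d=7 new=(9,3) → blocked by [7,10]×[0,4], reject
13. q=(4,15) nearest=4 d=8 new=(4,11) → blocked by [2,5]×[6,10], reject
14. q=(5,3) nearest=3 d=2 new=(5,3) → add node 5 parent=3 cost=9
15. q=(8,12) nearest=1 d=7 new=(5,9) → blocked by [2,5]×[6,10], reject
16. q=(6,3) nearest=5 d=1 new=(6,3) → add node 6 parent=5 cost=10
17. q=(9,1) nearest=6 d=3 new=(9,1) → blocked by [7,10]×[0,4], reject
18. q=(5,6) nearest=3 d=1 new=(5,6) → blocked by [2,5]×[6,10], reject
19. q=(7,5) nearest=3 d=2 new=(7,5) → add node 7 parent=3 cost=9
20. q=(5,4) nearest=3 d=1 new=(5,4) → add node 8 parent=3 cost=8; rewire 6→8 (9<10)
21. q=(5,17) nearest=4 d=10 new=(4,11) → blocked by [2,5]×[6,10], reject
22. q=(10,13) nearest=3 d=8 new=(9,9) → blocked by [7,10]×[8,12], reject
23. q=(0,14) nearest=4 d=7 new=(0,11) → blocked by [0,2]×[8,10], reject

Node count: 9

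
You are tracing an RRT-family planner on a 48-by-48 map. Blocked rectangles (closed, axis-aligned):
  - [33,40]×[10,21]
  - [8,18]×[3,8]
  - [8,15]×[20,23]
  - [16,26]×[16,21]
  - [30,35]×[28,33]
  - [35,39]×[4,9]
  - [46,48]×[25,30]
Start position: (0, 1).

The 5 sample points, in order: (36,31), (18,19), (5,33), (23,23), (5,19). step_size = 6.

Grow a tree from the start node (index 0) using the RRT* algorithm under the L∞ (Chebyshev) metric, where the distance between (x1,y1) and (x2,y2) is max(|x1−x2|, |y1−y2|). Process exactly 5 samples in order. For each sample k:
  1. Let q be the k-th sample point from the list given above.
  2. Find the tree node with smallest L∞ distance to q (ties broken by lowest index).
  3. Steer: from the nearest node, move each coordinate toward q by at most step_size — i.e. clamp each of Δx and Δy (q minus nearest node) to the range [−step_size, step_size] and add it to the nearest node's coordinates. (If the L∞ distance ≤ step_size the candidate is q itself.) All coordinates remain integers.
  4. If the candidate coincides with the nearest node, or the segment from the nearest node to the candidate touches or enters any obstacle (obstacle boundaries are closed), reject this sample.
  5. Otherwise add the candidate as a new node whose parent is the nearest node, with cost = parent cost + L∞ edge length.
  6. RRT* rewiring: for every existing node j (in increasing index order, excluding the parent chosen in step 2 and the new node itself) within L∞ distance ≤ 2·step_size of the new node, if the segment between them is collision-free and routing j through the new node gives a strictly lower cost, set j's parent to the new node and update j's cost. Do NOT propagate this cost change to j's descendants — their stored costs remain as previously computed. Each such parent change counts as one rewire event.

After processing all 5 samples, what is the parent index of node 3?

Parent of node 3: 2

1. q=(36,31) nearest=0 d=36 new=(6,7) → add node 1 parent=0 cost=6
2. q=(18,19) nearest=1 d=12 new=(12,13) → add node 2 parent=1 cost=12
3. q=(5,33) nearest=2 d=20 new=(6,19) → add node 3 parent=2 cost=18
4. q=(23,23) nearest=2 d=11 new=(18,19) → blocked by [16,26]×[16,21], reject
5. q=(5,19) nearest=3 d=1 new=(5,19) → add node 4 parent=3 cost=19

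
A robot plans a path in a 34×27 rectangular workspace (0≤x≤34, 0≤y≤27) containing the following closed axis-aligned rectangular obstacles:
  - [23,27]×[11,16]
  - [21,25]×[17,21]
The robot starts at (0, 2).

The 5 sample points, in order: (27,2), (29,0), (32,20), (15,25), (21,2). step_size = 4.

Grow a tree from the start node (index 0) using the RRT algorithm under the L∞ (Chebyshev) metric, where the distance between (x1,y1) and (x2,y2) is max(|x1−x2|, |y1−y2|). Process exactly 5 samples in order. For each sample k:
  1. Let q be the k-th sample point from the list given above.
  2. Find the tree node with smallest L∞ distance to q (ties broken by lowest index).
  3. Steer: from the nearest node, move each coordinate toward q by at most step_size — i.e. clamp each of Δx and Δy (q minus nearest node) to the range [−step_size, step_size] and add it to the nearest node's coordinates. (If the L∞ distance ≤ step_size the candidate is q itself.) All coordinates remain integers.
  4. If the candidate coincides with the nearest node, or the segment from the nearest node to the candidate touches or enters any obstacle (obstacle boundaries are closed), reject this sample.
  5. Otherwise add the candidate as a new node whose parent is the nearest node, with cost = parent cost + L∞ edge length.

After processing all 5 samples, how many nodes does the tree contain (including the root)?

Node count: 6

1. q=(27,2) nearest=0 d=27 new=(4,2) → add node 1 parent=0 cost=4
2. q=(29,0) nearest=1 d=25 new=(8,0) → add node 2 parent=1 cost=8
3. q=(32,20) nearest=2 d=24 new=(12,4) → add node 3 parent=2 cost=12
4. q=(15,25) nearest=3 d=21 new=(15,8) → add node 4 parent=3 cost=16
5. q=(21,2) nearest=4 d=6 new=(19,4) → add node 5 parent=4 cost=20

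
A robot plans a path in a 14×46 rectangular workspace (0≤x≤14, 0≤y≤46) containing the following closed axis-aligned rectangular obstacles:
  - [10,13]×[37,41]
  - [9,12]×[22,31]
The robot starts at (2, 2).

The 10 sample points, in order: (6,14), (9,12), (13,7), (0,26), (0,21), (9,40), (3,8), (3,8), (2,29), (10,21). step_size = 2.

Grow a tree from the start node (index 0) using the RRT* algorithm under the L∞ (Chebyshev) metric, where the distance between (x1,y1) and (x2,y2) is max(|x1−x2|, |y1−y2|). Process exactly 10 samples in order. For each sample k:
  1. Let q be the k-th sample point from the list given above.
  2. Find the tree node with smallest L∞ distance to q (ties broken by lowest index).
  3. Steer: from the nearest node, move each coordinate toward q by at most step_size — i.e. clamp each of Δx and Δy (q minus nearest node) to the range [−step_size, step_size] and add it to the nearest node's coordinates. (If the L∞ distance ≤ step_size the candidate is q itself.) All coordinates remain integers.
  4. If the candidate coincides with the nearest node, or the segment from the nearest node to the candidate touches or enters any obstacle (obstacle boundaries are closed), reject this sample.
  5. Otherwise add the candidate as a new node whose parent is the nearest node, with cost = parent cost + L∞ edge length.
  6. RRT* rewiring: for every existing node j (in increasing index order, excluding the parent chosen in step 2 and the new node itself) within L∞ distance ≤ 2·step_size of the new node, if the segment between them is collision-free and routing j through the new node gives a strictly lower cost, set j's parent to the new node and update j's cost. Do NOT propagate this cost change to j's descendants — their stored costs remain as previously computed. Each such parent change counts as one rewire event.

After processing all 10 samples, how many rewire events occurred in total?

1. q=(6,14) nearest=0 d=12 new=(4,4) → add node 1 parent=0 cost=2
2. q=(9,12) nearest=1 d=8 new=(6,6) → add node 2 parent=1 cost=4
3. q=(13,7) nearest=2 d=7 new=(8,7) → add node 3 parent=2 cost=6
4. q=(0,26) nearest=3 d=19 new=(6,9) → add node 4 parent=3 cost=8
5. q=(0,21) nearest=4 d=12 new=(4,11) → add node 5 parent=4 cost=10
6. q=(9,40) nearest=5 d=29 new=(6,13) → add node 6 parent=5 cost=12
7. q=(3,8) nearest=2 d=3 new=(4,8) → add node 7 parent=2 cost=6; rewire 5→7 (9<10)
8. q=(3,8) nearest=7 d=1 new=(3,8) → add node 8 parent=7 cost=7
9. q=(2,29) nearest=6 d=16 new=(4,15) → add node 9 parent=6 cost=14
10. q=(10,21) nearest=9 d=6 new=(6,17) → add node 10 parent=9 cost=16

Rewire events: 1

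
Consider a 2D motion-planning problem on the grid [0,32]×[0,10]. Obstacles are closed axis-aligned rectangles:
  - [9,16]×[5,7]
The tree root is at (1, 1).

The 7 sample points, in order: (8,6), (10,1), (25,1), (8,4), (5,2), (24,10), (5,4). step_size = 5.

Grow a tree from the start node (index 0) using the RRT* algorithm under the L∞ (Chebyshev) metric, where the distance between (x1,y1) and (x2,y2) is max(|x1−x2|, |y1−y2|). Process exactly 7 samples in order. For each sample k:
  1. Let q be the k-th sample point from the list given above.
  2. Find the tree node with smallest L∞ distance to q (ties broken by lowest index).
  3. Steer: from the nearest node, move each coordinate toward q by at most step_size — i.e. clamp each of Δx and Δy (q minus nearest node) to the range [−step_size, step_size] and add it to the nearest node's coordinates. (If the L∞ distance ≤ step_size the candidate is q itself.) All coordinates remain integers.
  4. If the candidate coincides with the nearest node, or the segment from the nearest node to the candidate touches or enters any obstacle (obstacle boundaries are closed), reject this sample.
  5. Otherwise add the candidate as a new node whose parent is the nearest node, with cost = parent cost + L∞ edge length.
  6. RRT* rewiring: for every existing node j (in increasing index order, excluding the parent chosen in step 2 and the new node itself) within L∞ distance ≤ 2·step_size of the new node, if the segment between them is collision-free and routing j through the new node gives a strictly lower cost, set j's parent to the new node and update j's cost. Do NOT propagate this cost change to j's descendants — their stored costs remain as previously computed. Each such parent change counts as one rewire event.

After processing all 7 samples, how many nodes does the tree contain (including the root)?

1. q=(8,6) nearest=0 d=7 new=(6,6) → add node 1 parent=0 cost=5
2. q=(10,1) nearest=1 d=5 new=(10,1) → add node 2 parent=1 cost=10
3. q=(25,1) nearest=2 d=15 new=(15,1) → add node 3 parent=2 cost=15
4. q=(8,4) nearest=1 d=2 new=(8,4) → add node 4 parent=1 cost=7; rewire 3→4 (14<15)
5. q=(5,2) nearest=4 d=3 new=(5,2) → add node 5 parent=4 cost=10
6. q=(24,10) nearest=3 d=9 new=(20,6) → add node 6 parent=3 cost=19
7. q=(5,4) nearest=1 d=2 new=(5,4) → add node 7 parent=1 cost=7; rewire 5→7 (9<10)

Node count: 8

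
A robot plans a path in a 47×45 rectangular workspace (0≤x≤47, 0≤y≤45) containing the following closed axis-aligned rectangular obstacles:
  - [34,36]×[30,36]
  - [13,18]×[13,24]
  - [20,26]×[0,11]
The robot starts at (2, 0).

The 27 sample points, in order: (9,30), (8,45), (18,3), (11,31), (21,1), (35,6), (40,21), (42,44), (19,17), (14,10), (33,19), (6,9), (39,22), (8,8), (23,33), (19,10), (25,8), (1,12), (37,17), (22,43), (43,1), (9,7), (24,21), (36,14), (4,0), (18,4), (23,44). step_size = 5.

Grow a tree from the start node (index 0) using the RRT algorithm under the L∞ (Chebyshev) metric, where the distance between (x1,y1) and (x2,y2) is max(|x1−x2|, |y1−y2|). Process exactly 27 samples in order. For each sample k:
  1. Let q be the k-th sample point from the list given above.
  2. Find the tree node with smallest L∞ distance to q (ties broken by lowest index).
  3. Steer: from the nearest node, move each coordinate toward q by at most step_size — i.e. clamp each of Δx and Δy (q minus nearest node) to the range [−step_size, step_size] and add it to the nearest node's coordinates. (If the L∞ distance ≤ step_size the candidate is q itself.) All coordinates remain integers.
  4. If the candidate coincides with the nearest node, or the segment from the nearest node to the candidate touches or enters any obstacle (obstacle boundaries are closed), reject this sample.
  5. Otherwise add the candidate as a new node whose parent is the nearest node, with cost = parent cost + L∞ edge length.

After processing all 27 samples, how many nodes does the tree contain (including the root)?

1. q=(9,30) nearest=0 d=30 new=(7,5) → add node 1 parent=0 cost=5
2. q=(8,45) nearest=1 d=40 new=(8,10) → add node 2 parent=1 cost=10
3. q=(18,3) nearest=2 d=10 new=(13,5) → add node 3 parent=2 cost=15
4. q=(11,31) nearest=2 d=21 new=(11,15) → add node 4 parent=2 cost=15
5. q=(21,1) nearest=3 d=8 new=(18,1) → add node 5 parent=3 cost=20
6. q=(35,6) nearest=5 d=17 new=(23,6) → blocked by [20,26]×[0,11], reject
7. q=(40,21) nearest=5 d=22 new=(23,6) → blocked by [20,26]×[0,11], reject
8. q=(42,44) nearest=4 d=31 new=(16,20) → blocked by [13,18]×[13,24], reject
9. q=(19,17) nearest=4 d=8 new=(16,17) → blocked by [13,18]×[13,24], reject
10. q=(14,10) nearest=3 d=5 new=(14,10) → add node 6 parent=3 cost=20
11. q=(33,19) nearest=5 d=18 new=(23,6) → blocked by [20,26]×[0,11], reject
12. q=(6,9) nearest=2 d=2 new=(6,9) → add node 7 parent=2 cost=12
13. q=(39,22) nearest=5 d=21 new=(23,6) → blocked by [20,26]×[0,11], reject
14. q=(8,8) nearest=2 d=2 new=(8,8) → add node 8 parent=2 cost=12
15. q=(23,33) nearest=4 d=18 new=(16,20) → blocked by [13,18]×[13,24], reject
16. q=(19,10) nearest=6 d=5 new=(19,10) → add node 9 parent=6 cost=25
17. q=(25,8) nearest=9 d=6 new=(24,8) → blocked by [20,26]×[0,11], reject
18. q=(1,12) nearest=7 d=5 new=(1,12) → add node 10 parent=7 cost=17
19. q=(37,17) nearest=9 d=18 new=(24,15) → blocked by [20,26]×[0,11], reject
20. q=(22,43) nearest=4 d=28 new=(16,20) → blocked by [13,18]×[13,24], reject
21. q=(43,1) nearest=9 d=24 new=(24,5) → blocked by [20,26]×[0,11], reject
22. q=(9,7) nearest=8 d=1 new=(9,7) → add node 11 parent=8 cost=13
23. q=(24,21) nearest=6 d=11 new=(19,15) → blocked by [13,18]×[13,24], reject
24. q=(36,14) nearest=9 d=17 new=(24,14) → blocked by [20,26]×[0,11], reject
25. q=(4,0) nearest=0 d=2 new=(4,0) → add node 12 parent=0 cost=2
26. q=(18,4) nearest=5 d=3 new=(18,4) → add node 13 parent=5 cost=23
27. q=(23,44) nearest=4 d=29 new=(16,20) → blocked by [13,18]×[13,24], reject

Node count: 14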